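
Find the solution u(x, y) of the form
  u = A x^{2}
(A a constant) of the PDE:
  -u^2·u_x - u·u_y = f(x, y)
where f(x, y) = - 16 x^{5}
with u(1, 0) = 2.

Substitute the ansatz u = A x^{2} into the left-hand side.
Derivatives of the ansatz:
  u_x = 2 A x
  u_y = 0
Term by term:
  -u^2·u_x = - 2 A^{3} x^{5}
  -u·u_y = 0
So the left-hand side equals
  - 2 A^{3} x^{5}
This must equal f(x, y) = - 16 x^{5} identically.
Matching coefficients of the independent functions:
  [x^{5}]:  - 2 A^{3} = -16
Solving: A = 2.
Check against the point condition:
  u(1, 0) = 2  ⟹  A = 2  ✓
Hence u(x, y) = 2 x^{2}.

Answer: u(x, y) = 2 x^{2}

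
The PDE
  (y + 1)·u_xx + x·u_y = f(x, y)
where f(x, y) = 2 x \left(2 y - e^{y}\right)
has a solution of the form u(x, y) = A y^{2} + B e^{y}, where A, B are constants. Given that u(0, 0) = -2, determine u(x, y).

Substitute the ansatz u = A y^{2} + B e^{y} into the left-hand side.
Derivatives of the ansatz:
  u_xx = 0
  u_y = 2 A y + B e^{y}
Term by term:
  (y + 1)·u_xx = 0
  x·u_y = 2 A x y + B x e^{y}
So the left-hand side equals
  2 A x y + B x e^{y}
This must equal f(x, y) = 2 x \left(2 y - e^{y}\right) identically.
Matching coefficients of the independent functions:
  [x y]:  2 A = 4
  [x e^{y}]:  B = -2
Solving: A = 2, B = -2.
Check against the point condition:
  u(0, 0) = -2  ⟹  B = -2  ✓
Hence u(x, y) = 2 y^{2} - 2 e^{y}.

Answer: u(x, y) = 2 y^{2} - 2 e^{y}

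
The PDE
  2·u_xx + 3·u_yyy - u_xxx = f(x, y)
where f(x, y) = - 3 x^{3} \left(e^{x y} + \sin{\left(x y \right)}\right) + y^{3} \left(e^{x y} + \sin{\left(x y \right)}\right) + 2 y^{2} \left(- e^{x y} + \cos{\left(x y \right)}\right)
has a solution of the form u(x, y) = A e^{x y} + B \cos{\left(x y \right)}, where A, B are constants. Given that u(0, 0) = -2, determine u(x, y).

Substitute the ansatz u = A e^{x y} + B \cos{\left(x y \right)} into the left-hand side.
Derivatives of the ansatz:
  u_xx = A y^{2} e^{x y} - B y^{2} \cos{\left(x y \right)}
  u_yyy = A x^{3} e^{x y} + B x^{3} \sin{\left(x y \right)}
  u_xxx = A y^{3} e^{x y} + B y^{3} \sin{\left(x y \right)}
Term by term:
  2·u_xx = 2 A y^{2} e^{x y} - 2 B y^{2} \cos{\left(x y \right)}
  3·u_yyy = 3 A x^{3} e^{x y} + 3 B x^{3} \sin{\left(x y \right)}
  -u_xxx = - A y^{3} e^{x y} - B y^{3} \sin{\left(x y \right)}
So the left-hand side equals
  3 A x^{3} e^{x y} - A y^{3} e^{x y} + 2 A y^{2} e^{x y} + 3 B x^{3} \sin{\left(x y \right)} - B y^{3} \sin{\left(x y \right)} - 2 B y^{2} \cos{\left(x y \right)}
This must equal f(x, y) identically; expanded, f = - 3 x^{3} e^{x y} - 3 x^{3} \sin{\left(x y \right)} + y^{3} e^{x y} + y^{3} \sin{\left(x y \right)} - 2 y^{2} e^{x y} + 2 y^{2} \cos{\left(x y \right)}.
Matching coefficients of the independent functions:
  [x^{3} e^{x y}]:  3 A = -3
  [x^{3} \sin{\left(x y \right)}]:  3 B = -3
  [y^{2} e^{x y}]:  2 A = -2
  [y^{2} \cos{\left(x y \right)}]:  - 2 B = 2
  [y^{3} e^{x y}]:  - A = 1
  [y^{3} \sin{\left(x y \right)}]:  - B = 1
Solving: A = -1, B = -1.
Check against the point condition:
  u(0, 0) = -2  ⟹  A + B = -2  ✓
Hence u(x, y) = - e^{x y} - \cos{\left(x y \right)}.

Answer: u(x, y) = - e^{x y} - \cos{\left(x y \right)}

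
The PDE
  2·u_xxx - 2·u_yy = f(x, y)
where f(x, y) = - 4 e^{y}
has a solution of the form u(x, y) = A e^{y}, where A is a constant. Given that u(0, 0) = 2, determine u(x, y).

Substitute the ansatz u = A e^{y} into the left-hand side.
Derivatives of the ansatz:
  u_xxx = 0
  u_yy = A e^{y}
Term by term:
  2·u_xxx = 0
  -2·u_yy = - 2 A e^{y}
So the left-hand side equals
  - 2 A e^{y}
This must equal f(x, y) = - 4 e^{y} identically.
Matching coefficients of the independent functions:
  [e^{y}]:  - 2 A = -4
Solving: A = 2.
Check against the point condition:
  u(0, 0) = 2  ⟹  A = 2  ✓
Hence u(x, y) = 2 e^{y}.

Answer: u(x, y) = 2 e^{y}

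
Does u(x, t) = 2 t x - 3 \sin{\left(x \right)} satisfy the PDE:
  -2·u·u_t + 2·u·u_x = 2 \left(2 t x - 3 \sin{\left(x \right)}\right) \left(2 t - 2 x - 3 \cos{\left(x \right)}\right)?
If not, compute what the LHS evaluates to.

Evaluate each term of the left-hand side for u = 2 t x - 3 \sin{\left(x \right)}.
Derivatives:
  u_t = 2 x
  u_x = 2 t - 3 \cos{\left(x \right)}
Terms:
  -2·u·u_t = 4 x \left(- 2 t x + 3 \sin{\left(x \right)}\right)
  2·u·u_x = 2 \left(2 t - 3 \cos{\left(x \right)}\right) \left(2 t x - 3 \sin{\left(x \right)}\right)
Sum: LHS = 2 \left(2 t x - 3 \sin{\left(x \right)}\right) \left(2 t - 2 x - 3 \cos{\left(x \right)}\right)
This is exactly the given right-hand side, so u is a solution.

Answer: Yes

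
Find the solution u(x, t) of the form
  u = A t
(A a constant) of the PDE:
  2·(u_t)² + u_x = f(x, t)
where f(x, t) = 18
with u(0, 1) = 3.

Substitute the ansatz u = A t into the left-hand side.
Derivatives of the ansatz:
  u_t = A
  u_x = 0
Term by term:
  2·(u_t)² = 2 A^{2}
  u_x = 0
So the left-hand side equals
  2 A^{2}
This must equal f(x, t) = 18 identically.
Matching coefficients of the independent functions:
  [constant term]:  2 A^{2} = 18
These equations allow (A) = (-3) or (3).
Impose the point condition(s):
  u(0, 1) = 3  ⟹  A = 3
Only A = 3 satisfies everything.
Hence u(x, t) = 3 t.

Answer: u(x, t) = 3 t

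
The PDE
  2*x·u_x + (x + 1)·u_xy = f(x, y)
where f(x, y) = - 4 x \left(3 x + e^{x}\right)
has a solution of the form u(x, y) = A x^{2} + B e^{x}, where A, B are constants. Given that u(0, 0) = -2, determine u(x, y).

Answer: u(x, y) = - 3 x^{2} - 2 e^{x}

Derivation:
Substitute the ansatz u = A x^{2} + B e^{x} into the left-hand side.
Derivatives of the ansatz:
  u_x = 2 A x + B e^{x}
  u_xy = 0
Term by term:
  2*x·u_x = 4 A x^{2} + 2 B x e^{x}
  (x + 1)·u_xy = 0
So the left-hand side equals
  4 A x^{2} + 2 B x e^{x}
This must equal f(x, y) identically; expanded, f = - 12 x^{2} - 4 x e^{x}.
Matching coefficients of the independent functions:
  [x^{2}]:  4 A = -12
  [x e^{x}]:  2 B = -4
Solving: A = -3, B = -2.
Check against the point condition:
  u(0, 0) = -2  ⟹  B = -2  ✓
Hence u(x, y) = - 3 x^{2} - 2 e^{x}.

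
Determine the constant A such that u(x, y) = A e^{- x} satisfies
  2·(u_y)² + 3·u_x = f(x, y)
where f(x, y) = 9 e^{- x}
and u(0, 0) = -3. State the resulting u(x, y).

Substitute the ansatz u = A e^{- x} into the left-hand side.
Derivatives of the ansatz:
  u_y = 0
  u_x = - A e^{- x}
Term by term:
  2·(u_y)² = 0
  3·u_x = - 3 A e^{- x}
So the left-hand side equals
  - 3 A e^{- x}
This must equal f(x, y) = 9 e^{- x} identically.
Matching coefficients of the independent functions:
  [e^{- x}]:  - 3 A = 9
Solving: A = -3.
Check against the point condition:
  u(0, 0) = -3  ⟹  A = -3  ✓
Hence u(x, y) = - 3 e^{- x}.

Answer: u(x, y) = - 3 e^{- x}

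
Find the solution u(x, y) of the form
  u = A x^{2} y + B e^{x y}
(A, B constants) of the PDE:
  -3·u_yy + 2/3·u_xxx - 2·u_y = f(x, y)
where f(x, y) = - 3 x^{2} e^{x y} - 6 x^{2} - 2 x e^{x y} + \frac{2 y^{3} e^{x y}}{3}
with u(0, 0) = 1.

Substitute the ansatz u = A x^{2} y + B e^{x y} into the left-hand side.
Derivatives of the ansatz:
  u_yy = B x^{2} e^{x y}
  u_xxx = B y^{3} e^{x y}
  u_y = A x^{2} + B x e^{x y}
Term by term:
  -3·u_yy = - 3 B x^{2} e^{x y}
  2/3·u_xxx = \frac{2 B y^{3} e^{x y}}{3}
  -2·u_y = - 2 A x^{2} - 2 B x e^{x y}
So the left-hand side equals
  - 2 A x^{2} - 3 B x^{2} e^{x y} - 2 B x e^{x y} + \frac{2 B y^{3} e^{x y}}{3}
This must equal f(x, y) = - 3 x^{2} e^{x y} - 6 x^{2} - 2 x e^{x y} + \frac{2 y^{3} e^{x y}}{3} identically.
Matching coefficients of the independent functions:
  [x^{2}]:  - 2 A = -6
  [x e^{x y}]:  - 2 B = -2
  [x^{2} e^{x y}]:  - 3 B = -3
  [y^{3} e^{x y}]:  \frac{2 B}{3} = \frac{2}{3}
Solving: A = 3, B = 1.
Check against the point condition:
  u(0, 0) = 1  ⟹  B = 1  ✓
Hence u(x, y) = 3 x^{2} y + e^{x y}.

Answer: u(x, y) = 3 x^{2} y + e^{x y}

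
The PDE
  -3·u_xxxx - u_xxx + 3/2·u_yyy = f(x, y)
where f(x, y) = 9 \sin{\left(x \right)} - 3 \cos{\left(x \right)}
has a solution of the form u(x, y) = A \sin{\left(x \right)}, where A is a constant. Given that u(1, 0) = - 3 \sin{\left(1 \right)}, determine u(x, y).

Answer: u(x, y) = - 3 \sin{\left(x \right)}

Derivation:
Substitute the ansatz u = A \sin{\left(x \right)} into the left-hand side.
Derivatives of the ansatz:
  u_xxxx = A \sin{\left(x \right)}
  u_xxx = - A \cos{\left(x \right)}
  u_yyy = 0
Term by term:
  -3·u_xxxx = - 3 A \sin{\left(x \right)}
  -u_xxx = A \cos{\left(x \right)}
  3/2·u_yyy = 0
So the left-hand side equals
  - 3 A \sin{\left(x \right)} + A \cos{\left(x \right)}
This must equal f(x, y) = 9 \sin{\left(x \right)} - 3 \cos{\left(x \right)} identically.
Matching coefficients of the independent functions:
  [\sin{\left(x \right)}]:  - 3 A = 9
  [\cos{\left(x \right)}]:  A = -3
Solving: A = -3.
Check against the point condition:
  u(1, 0) = - 3 \sin{\left(1 \right)}  ⟹  A \sin{\left(1 \right)} = - 3 \sin{\left(1 \right)}  ✓
Hence u(x, y) = - 3 \sin{\left(x \right)}.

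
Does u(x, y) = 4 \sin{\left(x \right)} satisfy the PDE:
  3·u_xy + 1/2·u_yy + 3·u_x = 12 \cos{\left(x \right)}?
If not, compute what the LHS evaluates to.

Evaluate each term of the left-hand side for u = 4 \sin{\left(x \right)}.
Derivatives:
  u_xy = 0
  u_yy = 0
  u_x = 4 \cos{\left(x \right)}
Terms:
  3·u_xy = 0
  1/2·u_yy = 0
  3·u_x = 12 \cos{\left(x \right)}
Sum: LHS = 12 \cos{\left(x \right)}
This is exactly the given right-hand side, so u is a solution.

Answer: Yes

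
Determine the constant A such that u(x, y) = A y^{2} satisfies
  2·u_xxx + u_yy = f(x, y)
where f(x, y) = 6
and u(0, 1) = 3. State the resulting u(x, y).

Substitute the ansatz u = A y^{2} into the left-hand side.
Derivatives of the ansatz:
  u_xxx = 0
  u_yy = 2 A
Term by term:
  2·u_xxx = 0
  u_yy = 2 A
So the left-hand side equals
  2 A
This must equal f(x, y) = 6 identically.
Matching coefficients of the independent functions:
  [constant term]:  2 A = 6
Solving: A = 3.
Check against the point condition:
  u(0, 1) = 3  ⟹  A = 3  ✓
Hence u(x, y) = 3 y^{2}.

Answer: u(x, y) = 3 y^{2}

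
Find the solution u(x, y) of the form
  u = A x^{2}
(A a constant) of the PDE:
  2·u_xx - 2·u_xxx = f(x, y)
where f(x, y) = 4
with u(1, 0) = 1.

Substitute the ansatz u = A x^{2} into the left-hand side.
Derivatives of the ansatz:
  u_xx = 2 A
  u_xxx = 0
Term by term:
  2·u_xx = 4 A
  -2·u_xxx = 0
So the left-hand side equals
  4 A
This must equal f(x, y) = 4 identically.
Matching coefficients of the independent functions:
  [constant term]:  4 A = 4
Solving: A = 1.
Check against the point condition:
  u(1, 0) = 1  ⟹  A = 1  ✓
Hence u(x, y) = x^{2}.

Answer: u(x, y) = x^{2}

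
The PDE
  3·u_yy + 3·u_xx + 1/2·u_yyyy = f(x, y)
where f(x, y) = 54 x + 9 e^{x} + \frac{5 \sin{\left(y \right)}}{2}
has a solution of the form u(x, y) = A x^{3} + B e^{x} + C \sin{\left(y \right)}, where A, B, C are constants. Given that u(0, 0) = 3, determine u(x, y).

Substitute the ansatz u = A x^{3} + B e^{x} + C \sin{\left(y \right)} into the left-hand side.
Derivatives of the ansatz:
  u_yy = - C \sin{\left(y \right)}
  u_xx = 6 A x + B e^{x}
  u_yyyy = C \sin{\left(y \right)}
Term by term:
  3·u_yy = - 3 C \sin{\left(y \right)}
  3·u_xx = 18 A x + 3 B e^{x}
  1/2·u_yyyy = \frac{C \sin{\left(y \right)}}{2}
So the left-hand side equals
  18 A x + 3 B e^{x} - \frac{5 C \sin{\left(y \right)}}{2}
This must equal f(x, y) = 54 x + 9 e^{x} + \frac{5 \sin{\left(y \right)}}{2} identically.
Matching coefficients of the independent functions:
  [x]:  18 A = 54
  [e^{x}]:  3 B = 9
  [\sin{\left(y \right)}]:  - \frac{5 C}{2} = \frac{5}{2}
Solving: A = 3, B = 3, C = -1.
Check against the point condition:
  u(0, 0) = 3  ⟹  B = 3  ✓
Hence u(x, y) = 3 x^{3} + 3 e^{x} - \sin{\left(y \right)}.

Answer: u(x, y) = 3 x^{3} + 3 e^{x} - \sin{\left(y \right)}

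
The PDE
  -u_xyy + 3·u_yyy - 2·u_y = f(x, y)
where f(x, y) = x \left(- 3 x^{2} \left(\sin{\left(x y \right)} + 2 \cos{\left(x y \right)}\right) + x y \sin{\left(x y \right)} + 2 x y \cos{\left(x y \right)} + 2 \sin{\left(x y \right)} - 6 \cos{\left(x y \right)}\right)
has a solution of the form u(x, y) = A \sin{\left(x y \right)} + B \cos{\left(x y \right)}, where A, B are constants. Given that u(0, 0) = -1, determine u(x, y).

Substitute the ansatz u = A \sin{\left(x y \right)} + B \cos{\left(x y \right)} into the left-hand side.
Derivatives of the ansatz:
  u_xyy = - A x^{2} y \cos{\left(x y \right)} - 2 A x \sin{\left(x y \right)} + B x^{2} y \sin{\left(x y \right)} - 2 B x \cos{\left(x y \right)}
  u_yyy = - A x^{3} \cos{\left(x y \right)} + B x^{3} \sin{\left(x y \right)}
  u_y = A x \cos{\left(x y \right)} - B x \sin{\left(x y \right)}
Term by term:
  -u_xyy = A x^{2} y \cos{\left(x y \right)} + 2 A x \sin{\left(x y \right)} - B x^{2} y \sin{\left(x y \right)} + 2 B x \cos{\left(x y \right)}
  3·u_yyy = - 3 A x^{3} \cos{\left(x y \right)} + 3 B x^{3} \sin{\left(x y \right)}
  -2·u_y = - 2 A x \cos{\left(x y \right)} + 2 B x \sin{\left(x y \right)}
So the left-hand side equals
  - 3 A x^{3} \cos{\left(x y \right)} + A x^{2} y \cos{\left(x y \right)} + 2 A x \sin{\left(x y \right)} - 2 A x \cos{\left(x y \right)} + 3 B x^{3} \sin{\left(x y \right)} - B x^{2} y \sin{\left(x y \right)} + 2 B x \sin{\left(x y \right)} + 2 B x \cos{\left(x y \right)}
This must equal f(x, y) identically; expanded, f = - 3 x^{3} \sin{\left(x y \right)} - 6 x^{3} \cos{\left(x y \right)} + x^{2} y \sin{\left(x y \right)} + 2 x^{2} y \cos{\left(x y \right)} + 2 x \sin{\left(x y \right)} - 6 x \cos{\left(x y \right)}.
Matching coefficients of the independent functions:
  [x \sin{\left(x y \right)}]:  2 A + 2 B = 2
  [x \cos{\left(x y \right)}]:  - 2 A + 2 B = -6
  [x^{3} \sin{\left(x y \right)}]:  3 B = -3
  [x^{3} \cos{\left(x y \right)}]:  - 3 A = -6
  [x^{2} y \sin{\left(x y \right)}]:  - B = 1
  [x^{2} y \cos{\left(x y \right)}]:  A = 2
Solving: A = 2, B = -1.
Check against the point condition:
  u(0, 0) = -1  ⟹  B = -1  ✓
Hence u(x, y) = 2 \sin{\left(x y \right)} - \cos{\left(x y \right)}.

Answer: u(x, y) = 2 \sin{\left(x y \right)} - \cos{\left(x y \right)}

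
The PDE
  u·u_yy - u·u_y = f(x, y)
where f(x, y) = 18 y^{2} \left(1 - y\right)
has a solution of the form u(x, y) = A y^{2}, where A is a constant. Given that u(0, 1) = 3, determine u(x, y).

Answer: u(x, y) = 3 y^{2}

Derivation:
Substitute the ansatz u = A y^{2} into the left-hand side.
Derivatives of the ansatz:
  u_yy = 2 A
  u_y = 2 A y
Term by term:
  u·u_yy = 2 A^{2} y^{2}
  -u·u_y = - 2 A^{2} y^{3}
So the left-hand side equals
  - 2 A^{2} y^{3} + 2 A^{2} y^{2}
This must equal f(x, y) identically; expanded, f = - 18 y^{3} + 18 y^{2}.
Matching coefficients of the independent functions:
  [y^{2}]:  2 A^{2} = 18
  [y^{3}]:  - 2 A^{2} = -18
These equations allow (A) = (-3) or (3).
Impose the point condition(s):
  u(0, 1) = 3  ⟹  A = 3
Only A = 3 satisfies everything.
Hence u(x, y) = 3 y^{2}.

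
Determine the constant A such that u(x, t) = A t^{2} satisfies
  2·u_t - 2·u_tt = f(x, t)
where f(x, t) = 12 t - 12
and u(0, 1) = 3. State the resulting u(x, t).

Substitute the ansatz u = A t^{2} into the left-hand side.
Derivatives of the ansatz:
  u_t = 2 A t
  u_tt = 2 A
Term by term:
  2·u_t = 4 A t
  -2·u_tt = - 4 A
So the left-hand side equals
  4 A t - 4 A
This must equal f(x, t) = 12 t - 12 identically.
Matching coefficients of the independent functions:
  [constant term]:  - 4 A = -12
  [t]:  4 A = 12
Solving: A = 3.
Check against the point condition:
  u(0, 1) = 3  ⟹  A = 3  ✓
Hence u(x, t) = 3 t^{2}.

Answer: u(x, t) = 3 t^{2}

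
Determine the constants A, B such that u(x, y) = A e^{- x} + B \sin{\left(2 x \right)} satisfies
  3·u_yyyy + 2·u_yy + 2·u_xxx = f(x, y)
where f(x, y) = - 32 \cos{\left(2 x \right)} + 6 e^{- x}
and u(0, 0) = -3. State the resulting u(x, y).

Substitute the ansatz u = A e^{- x} + B \sin{\left(2 x \right)} into the left-hand side.
Derivatives of the ansatz:
  u_yyyy = 0
  u_yy = 0
  u_xxx = - A e^{- x} - 8 B \cos{\left(2 x \right)}
Term by term:
  3·u_yyyy = 0
  2·u_yy = 0
  2·u_xxx = - 2 A e^{- x} - 16 B \cos{\left(2 x \right)}
So the left-hand side equals
  - 2 A e^{- x} - 16 B \cos{\left(2 x \right)}
This must equal f(x, y) = - 32 \cos{\left(2 x \right)} + 6 e^{- x} identically.
Matching coefficients of the independent functions:
  [e^{- x}]:  - 2 A = 6
  [\cos{\left(2 x \right)}]:  - 16 B = -32
Solving: A = -3, B = 2.
Check against the point condition:
  u(0, 0) = -3  ⟹  A = -3  ✓
Hence u(x, y) = 2 \sin{\left(2 x \right)} - 3 e^{- x}.

Answer: u(x, y) = 2 \sin{\left(2 x \right)} - 3 e^{- x}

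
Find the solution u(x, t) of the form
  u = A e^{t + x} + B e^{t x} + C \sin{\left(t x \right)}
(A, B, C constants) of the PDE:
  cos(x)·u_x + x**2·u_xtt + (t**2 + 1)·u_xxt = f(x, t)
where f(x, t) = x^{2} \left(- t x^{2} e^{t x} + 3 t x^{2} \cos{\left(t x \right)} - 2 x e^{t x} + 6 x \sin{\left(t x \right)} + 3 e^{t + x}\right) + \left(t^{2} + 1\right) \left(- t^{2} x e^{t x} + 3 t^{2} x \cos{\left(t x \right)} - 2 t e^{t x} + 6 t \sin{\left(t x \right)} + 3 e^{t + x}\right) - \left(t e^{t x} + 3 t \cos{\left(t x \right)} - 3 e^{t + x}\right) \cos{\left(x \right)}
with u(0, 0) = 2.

Substitute the ansatz u = A e^{t + x} + B e^{t x} + C \sin{\left(t x \right)} into the left-hand side.
Derivatives of the ansatz:
  u_x = A e^{t} e^{x} + B t e^{t x} + C t \cos{\left(t x \right)}
  u_xtt = A e^{t} e^{x} + B t x^{2} e^{t x} + 2 B x e^{t x} - C t x^{2} \cos{\left(t x \right)} - 2 C x \sin{\left(t x \right)}
  u_xxt = A e^{t} e^{x} + B t^{2} x e^{t x} + 2 B t e^{t x} - C t^{2} x \cos{\left(t x \right)} - 2 C t \sin{\left(t x \right)}
Term by term:
  cos(x)·u_x = A e^{t} e^{x} \cos{\left(x \right)} + B t e^{t x} \cos{\left(x \right)} + C t \cos{\left(x \right)} \cos{\left(t x \right)}
  x**2·u_xtt = A x^{2} e^{t} e^{x} + B t x^{4} e^{t x} + 2 B x^{3} e^{t x} - C t x^{4} \cos{\left(t x \right)} - 2 C x^{3} \sin{\left(t x \right)}
  (t**2 + 1)·u_xxt = A t^{2} e^{t} e^{x} + A e^{t} e^{x} + B t^{4} x e^{t x} + 2 B t^{3} e^{t x} + B t^{2} x e^{t x} + 2 B t e^{t x} - C t^{4} x \cos{\left(t x \right)} - 2 C t^{3} \sin{\left(t x \right)} - C t^{2} x \cos{\left(t x \right)} - 2 C t \sin{\left(t x \right)}
So the left-hand side equals
  A t^{2} e^{t} e^{x} + A x^{2} e^{t} e^{x} + A e^{t} e^{x} \cos{\left(x \right)} + A e^{t} e^{x} + B t^{4} x e^{t x} + 2 B t^{3} e^{t x} + B t^{2} x e^{t x} + B t x^{4} e^{t x} + B t e^{t x} \cos{\left(x \right)} + 2 B t e^{t x} + 2 B x^{3} e^{t x} - C t^{4} x \cos{\left(t x \right)} - 2 C t^{3} \sin{\left(t x \right)} - C t^{2} x \cos{\left(t x \right)} - C t x^{4} \cos{\left(t x \right)} - 2 C t \sin{\left(t x \right)} + C t \cos{\left(x \right)} \cos{\left(t x \right)} - 2 C x^{3} \sin{\left(t x \right)}
This must equal f(x, t) identically; expanded, f = - t^{4} x e^{t x} + 3 t^{4} x \cos{\left(t x \right)} - 2 t^{3} e^{t x} + 6 t^{3} \sin{\left(t x \right)} - t^{2} x e^{t x} + 3 t^{2} x \cos{\left(t x \right)} + 3 t^{2} e^{t} e^{x} - t x^{4} e^{t x} + 3 t x^{4} \cos{\left(t x \right)} - t e^{t x} \cos{\left(x \right)} - 2 t e^{t x} + 6 t \sin{\left(t x \right)} - 3 t \cos{\left(x \right)} \cos{\left(t x \right)} - 2 x^{3} e^{t x} + 6 x^{3} \sin{\left(t x \right)} + 3 x^{2} e^{t} e^{x} + 3 e^{t} e^{x} \cos{\left(x \right)} + 3 e^{t} e^{x}.
Matching coefficients of the independent functions:
(each divided by its leading coefficient; functions giving the same equation are listed together)
  [t e^{t x}, t^{3} e^{t x}, x^{3} e^{t x}, …]:  B + 1 = 0
  [t \sin{\left(t x \right)}, t^{3} \sin{\left(t x \right)}, x^{3} \sin{\left(t x \right)}, …]:  C + 3 = 0
  [e^{t} e^{x}, t^{2} e^{t} e^{x}, x^{2} e^{t} e^{x}, …]:  A - 3 = 0
Solving: A = 3, B = -1, C = -3.
Check against the point condition:
  u(0, 0) = 2  ⟹  A + B = 2  ✓
Hence u(x, t) = - e^{t x} + 3 e^{t + x} - 3 \sin{\left(t x \right)}.

Answer: u(x, t) = - e^{t x} + 3 e^{t + x} - 3 \sin{\left(t x \right)}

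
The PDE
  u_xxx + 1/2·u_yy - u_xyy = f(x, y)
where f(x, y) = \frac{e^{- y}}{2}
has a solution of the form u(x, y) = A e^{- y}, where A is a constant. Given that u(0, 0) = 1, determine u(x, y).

Answer: u(x, y) = e^{- y}

Derivation:
Substitute the ansatz u = A e^{- y} into the left-hand side.
Derivatives of the ansatz:
  u_xxx = 0
  u_yy = A e^{- y}
  u_xyy = 0
Term by term:
  u_xxx = 0
  1/2·u_yy = \frac{A e^{- y}}{2}
  -u_xyy = 0
So the left-hand side equals
  \frac{A e^{- y}}{2}
This must equal f(x, y) = \frac{e^{- y}}{2} identically.
Matching coefficients of the independent functions:
  [e^{- y}]:  \frac{A}{2} = \frac{1}{2}
Solving: A = 1.
Check against the point condition:
  u(0, 0) = 1  ⟹  A = 1  ✓
Hence u(x, y) = e^{- y}.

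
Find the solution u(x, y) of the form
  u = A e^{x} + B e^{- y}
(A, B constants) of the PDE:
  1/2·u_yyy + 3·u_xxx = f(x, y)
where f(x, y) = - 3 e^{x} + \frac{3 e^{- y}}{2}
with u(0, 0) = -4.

Substitute the ansatz u = A e^{x} + B e^{- y} into the left-hand side.
Derivatives of the ansatz:
  u_yyy = - B e^{- y}
  u_xxx = A e^{x}
Term by term:
  1/2·u_yyy = - \frac{B e^{- y}}{2}
  3·u_xxx = 3 A e^{x}
So the left-hand side equals
  3 A e^{x} - \frac{B e^{- y}}{2}
This must equal f(x, y) = - 3 e^{x} + \frac{3 e^{- y}}{2} identically.
Matching coefficients of the independent functions:
  [e^{x}]:  3 A = -3
  [e^{- y}]:  - \frac{B}{2} = \frac{3}{2}
Solving: A = -1, B = -3.
Check against the point condition:
  u(0, 0) = -4  ⟹  A + B = -4  ✓
Hence u(x, y) = - e^{x} - 3 e^{- y}.

Answer: u(x, y) = - e^{x} - 3 e^{- y}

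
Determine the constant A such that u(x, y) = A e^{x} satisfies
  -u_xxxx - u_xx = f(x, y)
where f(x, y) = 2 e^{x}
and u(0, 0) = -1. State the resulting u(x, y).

Substitute the ansatz u = A e^{x} into the left-hand side.
Derivatives of the ansatz:
  u_xxxx = A e^{x}
  u_xx = A e^{x}
Term by term:
  -u_xxxx = - A e^{x}
  -u_xx = - A e^{x}
So the left-hand side equals
  - 2 A e^{x}
This must equal f(x, y) = 2 e^{x} identically.
Matching coefficients of the independent functions:
  [e^{x}]:  - 2 A = 2
Solving: A = -1.
Check against the point condition:
  u(0, 0) = -1  ⟹  A = -1  ✓
Hence u(x, y) = - e^{x}.

Answer: u(x, y) = - e^{x}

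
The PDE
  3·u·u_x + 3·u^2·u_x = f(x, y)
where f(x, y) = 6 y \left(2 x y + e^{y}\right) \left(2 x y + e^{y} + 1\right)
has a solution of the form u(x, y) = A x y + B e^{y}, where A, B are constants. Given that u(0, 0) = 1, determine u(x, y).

Substitute the ansatz u = A x y + B e^{y} into the left-hand side.
Derivatives of the ansatz:
  u_x = A y
Term by term:
  3·u·u_x = 3 A^{2} x y^{2} + 3 A B y e^{y}
  3·u^2·u_x = 3 A^{3} x^{2} y^{3} + 6 A^{2} B x y^{2} e^{y} + 3 A B^{2} y e^{2 y}
So the left-hand side equals
  3 A^{3} x^{2} y^{3} + 6 A^{2} B x y^{2} e^{y} + 3 A^{2} x y^{2} + 3 A B^{2} y e^{2 y} + 3 A B y e^{y}
This must equal f(x, y) identically; expanded, f = 24 x^{2} y^{3} + 24 x y^{2} e^{y} + 12 x y^{2} + 6 y e^{2 y} + 6 y e^{y}.
Matching coefficients of the independent functions:
  [x y^{2}]:  3 A^{2} = 12
  [x^{2} y^{3}]:  3 A^{3} = 24
  [y e^{y}]:  3 A B = 6
  [y e^{2 y}]:  3 A B^{2} = 6
  [x y^{2} e^{y}]:  6 A^{2} B = 24
Solving: A = 2, B = 1.
Check against the point condition:
  u(0, 0) = 1  ⟹  B = 1  ✓
Hence u(x, y) = 2 x y + e^{y}.

Answer: u(x, y) = 2 x y + e^{y}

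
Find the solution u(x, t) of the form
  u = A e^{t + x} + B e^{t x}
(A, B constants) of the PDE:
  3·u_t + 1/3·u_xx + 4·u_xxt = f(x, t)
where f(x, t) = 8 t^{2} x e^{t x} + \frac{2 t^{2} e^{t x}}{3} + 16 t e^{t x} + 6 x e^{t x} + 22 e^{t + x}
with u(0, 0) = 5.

Substitute the ansatz u = A e^{t + x} + B e^{t x} into the left-hand side.
Derivatives of the ansatz:
  u_t = A e^{t} e^{x} + B x e^{t x}
  u_xx = A e^{t} e^{x} + B t^{2} e^{t x}
  u_xxt = A e^{t} e^{x} + B t^{2} x e^{t x} + 2 B t e^{t x}
Term by term:
  3·u_t = 3 A e^{t} e^{x} + 3 B x e^{t x}
  1/3·u_xx = \frac{A e^{t} e^{x}}{3} + \frac{B t^{2} e^{t x}}{3}
  4·u_xxt = 4 A e^{t} e^{x} + 4 B t^{2} x e^{t x} + 8 B t e^{t x}
So the left-hand side equals
  \frac{22 A e^{t} e^{x}}{3} + 4 B t^{2} x e^{t x} + \frac{B t^{2} e^{t x}}{3} + 8 B t e^{t x} + 3 B x e^{t x}
This must equal f(x, t) identically; expanded, f = 8 t^{2} x e^{t x} + \frac{2 t^{2} e^{t x}}{3} + 16 t e^{t x} + 6 x e^{t x} + 22 e^{t} e^{x}.
Matching coefficients of the independent functions:
  [t e^{t x}]:  8 B = 16
  [t^{2} e^{t x}]:  \frac{B}{3} = \frac{2}{3}
  [x e^{t x}]:  3 B = 6
  [e^{t} e^{x}]:  \frac{22 A}{3} = 22
  [t^{2} x e^{t x}]:  4 B = 8
Solving: A = 3, B = 2.
Check against the point condition:
  u(0, 0) = 5  ⟹  A + B = 5  ✓
Hence u(x, t) = 2 e^{t x} + 3 e^{t + x}.

Answer: u(x, t) = 2 e^{t x} + 3 e^{t + x}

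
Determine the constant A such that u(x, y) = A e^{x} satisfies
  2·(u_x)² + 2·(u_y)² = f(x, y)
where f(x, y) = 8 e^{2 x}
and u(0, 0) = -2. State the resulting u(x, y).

Answer: u(x, y) = - 2 e^{x}

Derivation:
Substitute the ansatz u = A e^{x} into the left-hand side.
Derivatives of the ansatz:
  u_x = A e^{x}
  u_y = 0
Term by term:
  2·(u_x)² = 2 A^{2} e^{2 x}
  2·(u_y)² = 0
So the left-hand side equals
  2 A^{2} e^{2 x}
This must equal f(x, y) = 8 e^{2 x} identically.
Matching coefficients of the independent functions:
  [e^{2 x}]:  2 A^{2} = 8
These equations allow (A) = (-2) or (2).
Impose the point condition(s):
  u(0, 0) = -2  ⟹  A = -2
Only A = -2 satisfies everything.
Hence u(x, y) = - 2 e^{x}.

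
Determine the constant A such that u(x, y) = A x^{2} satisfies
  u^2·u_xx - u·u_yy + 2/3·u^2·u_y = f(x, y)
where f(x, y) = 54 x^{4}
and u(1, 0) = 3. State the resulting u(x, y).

Substitute the ansatz u = A x^{2} into the left-hand side.
Derivatives of the ansatz:
  u_xx = 2 A
  u_yy = 0
  u_y = 0
Term by term:
  u^2·u_xx = 2 A^{3} x^{4}
  -u·u_yy = 0
  2/3·u^2·u_y = 0
So the left-hand side equals
  2 A^{3} x^{4}
This must equal f(x, y) = 54 x^{4} identically.
Matching coefficients of the independent functions:
  [x^{4}]:  2 A^{3} = 54
Solving: A = 3.
Check against the point condition:
  u(1, 0) = 3  ⟹  A = 3  ✓
Hence u(x, y) = 3 x^{2}.

Answer: u(x, y) = 3 x^{2}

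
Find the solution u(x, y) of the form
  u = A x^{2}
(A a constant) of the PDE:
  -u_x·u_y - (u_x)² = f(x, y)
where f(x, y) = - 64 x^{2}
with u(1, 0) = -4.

Substitute the ansatz u = A x^{2} into the left-hand side.
Derivatives of the ansatz:
  u_x = 2 A x
  u_y = 0
Term by term:
  -u_x·u_y = 0
  -(u_x)² = - 4 A^{2} x^{2}
So the left-hand side equals
  - 4 A^{2} x^{2}
This must equal f(x, y) = - 64 x^{2} identically.
Matching coefficients of the independent functions:
  [x^{2}]:  - 4 A^{2} = -64
These equations allow (A) = (-4) or (4).
Impose the point condition(s):
  u(1, 0) = -4  ⟹  A = -4
Only A = -4 satisfies everything.
Hence u(x, y) = - 4 x^{2}.

Answer: u(x, y) = - 4 x^{2}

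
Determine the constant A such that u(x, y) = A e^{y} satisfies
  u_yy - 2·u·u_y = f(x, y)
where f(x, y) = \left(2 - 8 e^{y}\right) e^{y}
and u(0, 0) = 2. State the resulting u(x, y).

Substitute the ansatz u = A e^{y} into the left-hand side.
Derivatives of the ansatz:
  u_yy = A e^{y}
  u_y = A e^{y}
Term by term:
  u_yy = A e^{y}
  -2·u·u_y = - 2 A^{2} e^{2 y}
So the left-hand side equals
  - 2 A^{2} e^{2 y} + A e^{y}
This must equal f(x, y) identically; expanded, f = - 8 e^{2 y} + 2 e^{y}.
Matching coefficients of the independent functions:
  [e^{y}]:  A = 2
  [e^{2 y}]:  - 2 A^{2} = -8
Solving: A = 2.
Check against the point condition:
  u(0, 0) = 2  ⟹  A = 2  ✓
Hence u(x, y) = 2 e^{y}.

Answer: u(x, y) = 2 e^{y}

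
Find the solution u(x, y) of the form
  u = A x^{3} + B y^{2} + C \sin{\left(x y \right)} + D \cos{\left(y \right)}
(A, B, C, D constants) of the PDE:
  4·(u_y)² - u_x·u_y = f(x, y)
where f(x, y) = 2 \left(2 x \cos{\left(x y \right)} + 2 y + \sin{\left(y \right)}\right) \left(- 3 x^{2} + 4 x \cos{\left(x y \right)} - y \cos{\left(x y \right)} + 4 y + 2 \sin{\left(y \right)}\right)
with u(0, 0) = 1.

Substitute the ansatz u = A x^{3} + B y^{2} + C \sin{\left(x y \right)} + D \cos{\left(y \right)} into the left-hand side.
Derivatives of the ansatz:
  u_y = 2 B y + C x \cos{\left(x y \right)} - D \sin{\left(y \right)}
  u_x = 3 A x^{2} + C y \cos{\left(x y \right)}
Term by term:
  4·(u_y)² = 16 B^{2} y^{2} + 16 B C x y \cos{\left(x y \right)} - 16 B D y \sin{\left(y \right)} + 4 C^{2} x^{2} \cos^{2}{\left(x y \right)} - 8 C D x \sin{\left(y \right)} \cos{\left(x y \right)} + 4 D^{2} \sin^{2}{\left(y \right)}
  -u_x·u_y = - 6 A B x^{2} y - 3 A C x^{3} \cos{\left(x y \right)} + 3 A D x^{2} \sin{\left(y \right)} - 2 B C y^{2} \cos{\left(x y \right)} - C^{2} x y \cos^{2}{\left(x y \right)} + C D y \sin{\left(y \right)} \cos{\left(x y \right)}
So the left-hand side equals
  - 6 A B x^{2} y - 3 A C x^{3} \cos{\left(x y \right)} + 3 A D x^{2} \sin{\left(y \right)} + 16 B^{2} y^{2} + 16 B C x y \cos{\left(x y \right)} - 2 B C y^{2} \cos{\left(x y \right)} - 16 B D y \sin{\left(y \right)} + 4 C^{2} x^{2} \cos^{2}{\left(x y \right)} - C^{2} x y \cos^{2}{\left(x y \right)} - 8 C D x \sin{\left(y \right)} \cos{\left(x y \right)} + C D y \sin{\left(y \right)} \cos{\left(x y \right)} + 4 D^{2} \sin^{2}{\left(y \right)}
This must equal f(x, y) identically; expanded, f = - 12 x^{3} \cos{\left(x y \right)} - 12 x^{2} y - 6 x^{2} \sin{\left(y \right)} + 16 x^{2} \cos^{2}{\left(x y \right)} - 4 x y \cos^{2}{\left(x y \right)} + 32 x y \cos{\left(x y \right)} + 16 x \sin{\left(y \right)} \cos{\left(x y \right)} - 4 y^{2} \cos{\left(x y \right)} + 16 y^{2} - 2 y \sin{\left(y \right)} \cos{\left(x y \right)} + 16 y \sin{\left(y \right)} + 4 \sin^{2}{\left(y \right)}.
Matching coefficients of the independent functions:
  [y^{2}]:  16 B^{2} = 16
  [x^{2} y]:  - 6 A B = -12
  [x^{2} \sin{\left(y \right)}]:  3 A D = -6
  [x^{2} \cos^{2}{\left(x y \right)}]:  4 C^{2} = 16
  [x^{3} \cos{\left(x y \right)}]:  - 3 A C = -12
  [y \sin{\left(y \right)}]:  - 16 B D = 16
  [y^{2} \cos{\left(x y \right)}]:  - 2 B C = -4
  [x y \cos{\left(x y \right)}]:  16 B C = 32
  [x y \cos^{2}{\left(x y \right)}]:  - C^{2} = -4
  [x \sin{\left(y \right)} \cos{\left(x y \right)}]:  - 8 C D = 16
  [y \sin{\left(y \right)} \cos{\left(x y \right)}]:  C D = -2
  [\sin^{2}{\left(y \right)}]:  4 D^{2} = 4
These equations allow (A, B, C, D) = (-2, -1, -2, 1) or (2, 1, 2, -1).
Impose the point condition(s):
  u(0, 0) = 1  ⟹  D = 1
Only A = -2, B = -1, C = -2, D = 1 satisfies everything.
Hence u(x, y) = - 2 x^{3} - y^{2} - 2 \sin{\left(x y \right)} + \cos{\left(y \right)}.

Answer: u(x, y) = - 2 x^{3} - y^{2} - 2 \sin{\left(x y \right)} + \cos{\left(y \right)}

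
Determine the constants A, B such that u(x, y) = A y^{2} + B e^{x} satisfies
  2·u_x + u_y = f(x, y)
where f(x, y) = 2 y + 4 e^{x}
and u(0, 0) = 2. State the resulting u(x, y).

Substitute the ansatz u = A y^{2} + B e^{x} into the left-hand side.
Derivatives of the ansatz:
  u_x = B e^{x}
  u_y = 2 A y
Term by term:
  2·u_x = 2 B e^{x}
  u_y = 2 A y
So the left-hand side equals
  2 A y + 2 B e^{x}
This must equal f(x, y) = 2 y + 4 e^{x} identically.
Matching coefficients of the independent functions:
  [y]:  2 A = 2
  [e^{x}]:  2 B = 4
Solving: A = 1, B = 2.
Check against the point condition:
  u(0, 0) = 2  ⟹  B = 2  ✓
Hence u(x, y) = y^{2} + 2 e^{x}.

Answer: u(x, y) = y^{2} + 2 e^{x}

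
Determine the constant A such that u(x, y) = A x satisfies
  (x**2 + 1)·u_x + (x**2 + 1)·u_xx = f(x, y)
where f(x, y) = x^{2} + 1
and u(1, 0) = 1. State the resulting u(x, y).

Substitute the ansatz u = A x into the left-hand side.
Derivatives of the ansatz:
  u_x = A
  u_xx = 0
Term by term:
  (x**2 + 1)·u_x = A x^{2} + A
  (x**2 + 1)·u_xx = 0
So the left-hand side equals
  A x^{2} + A
This must equal f(x, y) = x^{2} + 1 identically.
Matching coefficients of the independent functions:
  [constant term, x^{2}]:  A = 1
Solving: A = 1.
Check against the point condition:
  u(1, 0) = 1  ⟹  A = 1  ✓
Hence u(x, y) = x.

Answer: u(x, y) = x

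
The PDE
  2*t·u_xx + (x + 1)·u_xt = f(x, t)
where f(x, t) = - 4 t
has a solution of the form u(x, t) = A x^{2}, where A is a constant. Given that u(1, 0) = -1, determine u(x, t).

Substitute the ansatz u = A x^{2} into the left-hand side.
Derivatives of the ansatz:
  u_xx = 2 A
  u_xt = 0
Term by term:
  2*t·u_xx = 4 A t
  (x + 1)·u_xt = 0
So the left-hand side equals
  4 A t
This must equal f(x, t) = - 4 t identically.
Matching coefficients of the independent functions:
  [t]:  4 A = -4
Solving: A = -1.
Check against the point condition:
  u(1, 0) = -1  ⟹  A = -1  ✓
Hence u(x, t) = - x^{2}.

Answer: u(x, t) = - x^{2}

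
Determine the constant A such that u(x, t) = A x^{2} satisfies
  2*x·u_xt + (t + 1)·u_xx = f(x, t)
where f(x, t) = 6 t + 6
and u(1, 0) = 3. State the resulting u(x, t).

Answer: u(x, t) = 3 x^{2}

Derivation:
Substitute the ansatz u = A x^{2} into the left-hand side.
Derivatives of the ansatz:
  u_xt = 0
  u_xx = 2 A
Term by term:
  2*x·u_xt = 0
  (t + 1)·u_xx = 2 A t + 2 A
So the left-hand side equals
  2 A t + 2 A
This must equal f(x, t) = 6 t + 6 identically.
Matching coefficients of the independent functions:
  [constant term, t]:  2 A = 6
Solving: A = 3.
Check against the point condition:
  u(1, 0) = 3  ⟹  A = 3  ✓
Hence u(x, t) = 3 x^{2}.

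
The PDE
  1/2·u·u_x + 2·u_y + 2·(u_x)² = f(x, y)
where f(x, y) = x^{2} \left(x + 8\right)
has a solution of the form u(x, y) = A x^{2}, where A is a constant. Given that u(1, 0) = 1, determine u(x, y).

Substitute the ansatz u = A x^{2} into the left-hand side.
Derivatives of the ansatz:
  u_x = 2 A x
  u_y = 0
Term by term:
  1/2·u·u_x = A^{2} x^{3}
  2·u_y = 0
  2·(u_x)² = 8 A^{2} x^{2}
So the left-hand side equals
  A^{2} x^{3} + 8 A^{2} x^{2}
This must equal f(x, y) identically; expanded, f = x^{3} + 8 x^{2}.
Matching coefficients of the independent functions:
  [x^{2}]:  8 A^{2} = 8
  [x^{3}]:  A^{2} = 1
These equations allow (A) = (-1) or (1).
Impose the point condition(s):
  u(1, 0) = 1  ⟹  A = 1
Only A = 1 satisfies everything.
Hence u(x, y) = x^{2}.

Answer: u(x, y) = x^{2}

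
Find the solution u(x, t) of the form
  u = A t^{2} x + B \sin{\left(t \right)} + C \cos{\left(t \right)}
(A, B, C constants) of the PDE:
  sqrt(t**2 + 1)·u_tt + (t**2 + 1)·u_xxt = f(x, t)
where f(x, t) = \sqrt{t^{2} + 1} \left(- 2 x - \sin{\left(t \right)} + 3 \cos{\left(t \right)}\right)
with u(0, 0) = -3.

Substitute the ansatz u = A t^{2} x + B \sin{\left(t \right)} + C \cos{\left(t \right)} into the left-hand side.
Derivatives of the ansatz:
  u_tt = 2 A x - B \sin{\left(t \right)} - C \cos{\left(t \right)}
  u_xxt = 0
Term by term:
  sqrt(t**2 + 1)·u_tt = 2 A x \sqrt{t^{2} + 1} - B \sqrt{t^{2} + 1} \sin{\left(t \right)} - C \sqrt{t^{2} + 1} \cos{\left(t \right)}
  (t**2 + 1)·u_xxt = 0
So the left-hand side equals
  2 A x \sqrt{t^{2} + 1} - B \sqrt{t^{2} + 1} \sin{\left(t \right)} - C \sqrt{t^{2} + 1} \cos{\left(t \right)}
This must equal f(x, t) identically; expanded, f = - 2 x \sqrt{t^{2} + 1} - \sqrt{t^{2} + 1} \sin{\left(t \right)} + 3 \sqrt{t^{2} + 1} \cos{\left(t \right)}.
Matching coefficients of the independent functions:
  [x \sqrt{t^{2} + 1}]:  2 A = -2
  [\sqrt{t^{2} + 1} \sin{\left(t \right)}]:  - B = -1
  [\sqrt{t^{2} + 1} \cos{\left(t \right)}]:  - C = 3
Solving: A = -1, B = 1, C = -3.
Check against the point condition:
  u(0, 0) = -3  ⟹  C = -3  ✓
Hence u(x, t) = - t^{2} x + \sin{\left(t \right)} - 3 \cos{\left(t \right)}.

Answer: u(x, t) = - t^{2} x + \sin{\left(t \right)} - 3 \cos{\left(t \right)}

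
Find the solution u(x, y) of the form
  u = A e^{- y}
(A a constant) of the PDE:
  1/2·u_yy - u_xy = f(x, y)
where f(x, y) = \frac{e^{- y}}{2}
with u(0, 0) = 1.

Substitute the ansatz u = A e^{- y} into the left-hand side.
Derivatives of the ansatz:
  u_yy = A e^{- y}
  u_xy = 0
Term by term:
  1/2·u_yy = \frac{A e^{- y}}{2}
  -u_xy = 0
So the left-hand side equals
  \frac{A e^{- y}}{2}
This must equal f(x, y) = \frac{e^{- y}}{2} identically.
Matching coefficients of the independent functions:
  [e^{- y}]:  \frac{A}{2} = \frac{1}{2}
Solving: A = 1.
Check against the point condition:
  u(0, 0) = 1  ⟹  A = 1  ✓
Hence u(x, y) = e^{- y}.

Answer: u(x, y) = e^{- y}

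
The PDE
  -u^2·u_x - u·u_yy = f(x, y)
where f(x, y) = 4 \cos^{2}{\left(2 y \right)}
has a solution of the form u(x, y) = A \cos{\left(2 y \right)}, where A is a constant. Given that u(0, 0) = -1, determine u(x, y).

Substitute the ansatz u = A \cos{\left(2 y \right)} into the left-hand side.
Derivatives of the ansatz:
  u_x = 0
  u_yy = - 4 A \cos{\left(2 y \right)}
Term by term:
  -u^2·u_x = 0
  -u·u_yy = 4 A^{2} \cos^{2}{\left(2 y \right)}
So the left-hand side equals
  4 A^{2} \cos^{2}{\left(2 y \right)}
This must equal f(x, y) = 4 \cos^{2}{\left(2 y \right)} identically.
Matching coefficients of the independent functions:
  [\cos^{2}{\left(2 y \right)}]:  4 A^{2} = 4
These equations allow (A) = (-1) or (1).
Impose the point condition(s):
  u(0, 0) = -1  ⟹  A = -1
Only A = -1 satisfies everything.
Hence u(x, y) = - \cos{\left(2 y \right)}.

Answer: u(x, y) = - \cos{\left(2 y \right)}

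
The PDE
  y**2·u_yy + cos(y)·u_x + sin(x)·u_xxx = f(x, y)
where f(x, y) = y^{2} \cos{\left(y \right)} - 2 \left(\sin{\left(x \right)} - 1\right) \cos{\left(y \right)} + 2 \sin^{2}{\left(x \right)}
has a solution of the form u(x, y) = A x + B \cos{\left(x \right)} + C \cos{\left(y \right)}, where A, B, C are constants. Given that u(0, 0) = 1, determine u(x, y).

Substitute the ansatz u = A x + B \cos{\left(x \right)} + C \cos{\left(y \right)} into the left-hand side.
Derivatives of the ansatz:
  u_yy = - C \cos{\left(y \right)}
  u_x = A - B \sin{\left(x \right)}
  u_xxx = B \sin{\left(x \right)}
Term by term:
  y**2·u_yy = - C y^{2} \cos{\left(y \right)}
  cos(y)·u_x = A \cos{\left(y \right)} - B \sin{\left(x \right)} \cos{\left(y \right)}
  sin(x)·u_xxx = B \sin^{2}{\left(x \right)}
So the left-hand side equals
  A \cos{\left(y \right)} + B \sin^{2}{\left(x \right)} - B \sin{\left(x \right)} \cos{\left(y \right)} - C y^{2} \cos{\left(y \right)}
This must equal f(x, y) identically; expanded, f = y^{2} \cos{\left(y \right)} + 2 \sin^{2}{\left(x \right)} - 2 \sin{\left(x \right)} \cos{\left(y \right)} + 2 \cos{\left(y \right)}.
Matching coefficients of the independent functions:
  [y^{2} \cos{\left(y \right)}]:  - C = 1
  [\sin{\left(x \right)} \cos{\left(y \right)}]:  - B = -2
  [\sin^{2}{\left(x \right)}]:  B = 2
  [\cos{\left(y \right)}]:  A = 2
Solving: A = 2, B = 2, C = -1.
Check against the point condition:
  u(0, 0) = 1  ⟹  B + C = 1  ✓
Hence u(x, y) = 2 x + 2 \cos{\left(x \right)} - \cos{\left(y \right)}.

Answer: u(x, y) = 2 x + 2 \cos{\left(x \right)} - \cos{\left(y \right)}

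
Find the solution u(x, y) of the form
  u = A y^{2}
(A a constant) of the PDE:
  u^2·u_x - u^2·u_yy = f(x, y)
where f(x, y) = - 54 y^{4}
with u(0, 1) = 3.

Substitute the ansatz u = A y^{2} into the left-hand side.
Derivatives of the ansatz:
  u_x = 0
  u_yy = 2 A
Term by term:
  u^2·u_x = 0
  -u^2·u_yy = - 2 A^{3} y^{4}
So the left-hand side equals
  - 2 A^{3} y^{4}
This must equal f(x, y) = - 54 y^{4} identically.
Matching coefficients of the independent functions:
  [y^{4}]:  - 2 A^{3} = -54
Solving: A = 3.
Check against the point condition:
  u(0, 1) = 3  ⟹  A = 3  ✓
Hence u(x, y) = 3 y^{2}.

Answer: u(x, y) = 3 y^{2}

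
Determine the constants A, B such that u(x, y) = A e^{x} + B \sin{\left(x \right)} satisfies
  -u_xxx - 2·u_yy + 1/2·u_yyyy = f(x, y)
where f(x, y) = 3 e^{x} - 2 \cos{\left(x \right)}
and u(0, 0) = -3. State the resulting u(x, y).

Answer: u(x, y) = - 3 e^{x} - 2 \sin{\left(x \right)}

Derivation:
Substitute the ansatz u = A e^{x} + B \sin{\left(x \right)} into the left-hand side.
Derivatives of the ansatz:
  u_xxx = A e^{x} - B \cos{\left(x \right)}
  u_yy = 0
  u_yyyy = 0
Term by term:
  -u_xxx = - A e^{x} + B \cos{\left(x \right)}
  -2·u_yy = 0
  1/2·u_yyyy = 0
So the left-hand side equals
  - A e^{x} + B \cos{\left(x \right)}
This must equal f(x, y) = 3 e^{x} - 2 \cos{\left(x \right)} identically.
Matching coefficients of the independent functions:
  [e^{x}]:  - A = 3
  [\cos{\left(x \right)}]:  B = -2
Solving: A = -3, B = -2.
Check against the point condition:
  u(0, 0) = -3  ⟹  A = -3  ✓
Hence u(x, y) = - 3 e^{x} - 2 \sin{\left(x \right)}.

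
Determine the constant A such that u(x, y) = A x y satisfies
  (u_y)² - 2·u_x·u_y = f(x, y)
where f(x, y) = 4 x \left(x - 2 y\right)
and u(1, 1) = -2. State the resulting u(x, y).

Substitute the ansatz u = A x y into the left-hand side.
Derivatives of the ansatz:
  u_y = A x
  u_x = A y
Term by term:
  (u_y)² = A^{2} x^{2}
  -2·u_x·u_y = - 2 A^{2} x y
So the left-hand side equals
  A^{2} x^{2} - 2 A^{2} x y
This must equal f(x, y) identically; expanded, f = 4 x^{2} - 8 x y.
Matching coefficients of the independent functions:
  [x^{2}]:  A^{2} = 4
  [x y]:  - 2 A^{2} = -8
These equations allow (A) = (-2) or (2).
Impose the point condition(s):
  u(1, 1) = -2  ⟹  A = -2
Only A = -2 satisfies everything.
Hence u(x, y) = - 2 x y.

Answer: u(x, y) = - 2 x y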